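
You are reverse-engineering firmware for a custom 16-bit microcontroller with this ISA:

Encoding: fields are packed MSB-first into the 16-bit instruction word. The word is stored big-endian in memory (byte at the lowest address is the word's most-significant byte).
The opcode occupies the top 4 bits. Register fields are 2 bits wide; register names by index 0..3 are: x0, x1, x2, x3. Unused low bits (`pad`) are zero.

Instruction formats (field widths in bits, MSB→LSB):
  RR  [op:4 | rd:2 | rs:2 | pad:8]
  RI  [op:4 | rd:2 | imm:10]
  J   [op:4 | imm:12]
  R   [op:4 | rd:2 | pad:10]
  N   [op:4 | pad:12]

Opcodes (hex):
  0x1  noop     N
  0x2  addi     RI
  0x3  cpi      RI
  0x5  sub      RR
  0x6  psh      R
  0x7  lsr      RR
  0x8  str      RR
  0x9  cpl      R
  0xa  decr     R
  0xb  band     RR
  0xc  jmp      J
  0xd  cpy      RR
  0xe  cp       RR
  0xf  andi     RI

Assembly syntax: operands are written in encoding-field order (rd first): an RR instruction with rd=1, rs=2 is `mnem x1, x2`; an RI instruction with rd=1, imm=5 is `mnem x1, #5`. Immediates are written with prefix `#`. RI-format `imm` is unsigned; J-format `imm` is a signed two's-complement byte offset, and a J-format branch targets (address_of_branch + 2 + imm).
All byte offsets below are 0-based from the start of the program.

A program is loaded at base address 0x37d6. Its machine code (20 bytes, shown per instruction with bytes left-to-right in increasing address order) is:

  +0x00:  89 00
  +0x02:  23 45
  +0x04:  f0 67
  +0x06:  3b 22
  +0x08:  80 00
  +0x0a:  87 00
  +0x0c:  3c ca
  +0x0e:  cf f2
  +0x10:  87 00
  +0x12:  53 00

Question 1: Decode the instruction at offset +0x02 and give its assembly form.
[02] 23 45 → 0x2345
  op=0x2345>>12=0x2 ⇒ addi (RI)
  rd: (w>>10)&0x3=0x0 → x0
  imm: (w>>0)&0x3ff=0x345 → #837

addi x0, #837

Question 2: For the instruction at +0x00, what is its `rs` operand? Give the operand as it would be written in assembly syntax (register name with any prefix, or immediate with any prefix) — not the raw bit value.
x1

+0x00: 89 00 ⇒ word 0x8900 (big)
  opcode bits[15:12]=0x8: str/RR
  rd@[11:10]=0x2 ⇒ x2
  rs@[9:8]=0x1 ⇒ x1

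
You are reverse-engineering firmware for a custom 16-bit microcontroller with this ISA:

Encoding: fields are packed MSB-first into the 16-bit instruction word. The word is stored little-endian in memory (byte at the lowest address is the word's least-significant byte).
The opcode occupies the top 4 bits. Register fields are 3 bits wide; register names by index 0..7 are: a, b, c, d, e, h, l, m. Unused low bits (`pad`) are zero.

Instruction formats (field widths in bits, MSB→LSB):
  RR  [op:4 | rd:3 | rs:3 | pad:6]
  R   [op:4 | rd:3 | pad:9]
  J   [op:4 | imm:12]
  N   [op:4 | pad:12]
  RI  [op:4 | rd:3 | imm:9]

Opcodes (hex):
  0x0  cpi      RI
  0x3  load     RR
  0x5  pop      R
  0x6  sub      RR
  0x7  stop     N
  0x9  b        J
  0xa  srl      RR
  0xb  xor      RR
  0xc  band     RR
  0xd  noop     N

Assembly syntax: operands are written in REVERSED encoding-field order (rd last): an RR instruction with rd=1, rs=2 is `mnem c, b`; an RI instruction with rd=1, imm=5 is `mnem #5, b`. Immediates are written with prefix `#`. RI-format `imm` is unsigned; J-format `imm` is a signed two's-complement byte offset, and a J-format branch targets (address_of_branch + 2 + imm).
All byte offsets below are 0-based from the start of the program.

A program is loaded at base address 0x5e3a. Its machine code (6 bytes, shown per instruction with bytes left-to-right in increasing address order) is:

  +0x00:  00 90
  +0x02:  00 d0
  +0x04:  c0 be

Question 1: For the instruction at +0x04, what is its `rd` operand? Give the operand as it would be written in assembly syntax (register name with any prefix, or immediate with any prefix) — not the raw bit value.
[04] c0 be → 0xbec0
  top 4b → 0xb → xor [RR]
  rd: (w>>9)&0x7=0x7 → m
  rs: (w>>6)&0x7=0x3 → d

m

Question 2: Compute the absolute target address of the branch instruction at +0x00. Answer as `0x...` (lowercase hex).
[00] 00 90 → 0x9000
  opcode bits[15:12]=0x9: b/J
  [11:0] imm=0 = #0
  target = base 0x5e3a + off 0x00 + 2 + imm 0 = 0x5e3c

0x5e3c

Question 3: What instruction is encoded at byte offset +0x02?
noop

off 0x02: read 00 d0 as little → 0xd000
  opcode bits[15:12]=0xd: noop/N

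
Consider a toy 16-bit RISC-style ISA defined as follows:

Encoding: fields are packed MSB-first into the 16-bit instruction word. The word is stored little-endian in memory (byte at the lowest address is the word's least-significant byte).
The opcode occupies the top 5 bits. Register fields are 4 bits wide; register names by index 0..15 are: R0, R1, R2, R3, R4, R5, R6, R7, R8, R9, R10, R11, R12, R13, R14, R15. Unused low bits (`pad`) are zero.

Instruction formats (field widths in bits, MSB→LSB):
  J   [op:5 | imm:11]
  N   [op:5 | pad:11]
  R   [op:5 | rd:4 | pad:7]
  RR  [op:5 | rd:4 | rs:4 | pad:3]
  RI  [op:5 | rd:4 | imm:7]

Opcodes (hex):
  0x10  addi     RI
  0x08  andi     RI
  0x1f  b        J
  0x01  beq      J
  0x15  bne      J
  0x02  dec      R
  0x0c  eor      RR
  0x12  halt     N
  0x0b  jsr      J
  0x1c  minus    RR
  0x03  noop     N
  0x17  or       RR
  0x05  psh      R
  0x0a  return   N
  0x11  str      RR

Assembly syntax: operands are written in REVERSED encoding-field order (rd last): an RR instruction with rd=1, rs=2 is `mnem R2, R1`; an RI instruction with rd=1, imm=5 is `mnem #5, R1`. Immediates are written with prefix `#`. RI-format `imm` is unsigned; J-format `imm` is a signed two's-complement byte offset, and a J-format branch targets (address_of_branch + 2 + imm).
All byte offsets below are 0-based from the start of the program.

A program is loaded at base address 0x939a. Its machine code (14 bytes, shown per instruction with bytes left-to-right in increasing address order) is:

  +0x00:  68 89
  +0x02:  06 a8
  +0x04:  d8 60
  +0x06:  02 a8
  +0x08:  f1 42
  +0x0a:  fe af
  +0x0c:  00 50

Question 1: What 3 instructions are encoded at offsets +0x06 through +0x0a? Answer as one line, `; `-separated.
off 0x06: read 02 a8 as little → 0xa802
  top 5b → 0x15 → bne [J]
  imm: (w>>0)&0x7ff=0x2 → #2
off 0x08: read f1 42 as little → 0x42f1
  top 5b → 0x8 → andi [RI]
  rd: (w>>7)&0xf=0x5 → R5
  imm: (w>>0)&0x7f=0x71 → #113
off 0x0a: read fe af as little → 0xaffe
  top 5b → 0x15 → bne [J]
  imm: (w>>0)&0x7ff=0x7fe (s11→-2) → #-2

bne #2; andi #113, R5; bne #-2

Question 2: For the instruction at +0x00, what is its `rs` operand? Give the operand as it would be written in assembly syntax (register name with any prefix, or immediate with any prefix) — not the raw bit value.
off 0x00: read 68 89 as little → 0x8968
  top 5b → 0x11 → str [RR]
  rd@[10:7]=0x2 ⇒ R2
  rs@[6:3]=0xd ⇒ R13

R13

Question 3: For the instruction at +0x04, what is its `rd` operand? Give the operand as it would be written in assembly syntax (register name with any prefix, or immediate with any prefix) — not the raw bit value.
R1

@+04  little-endian(d8 60) = 0x60d8
  op=0x60d8>>11=0xc ⇒ eor (RR)
  [10:7] rd=1 = R1
  [6:3] rs=11 = R11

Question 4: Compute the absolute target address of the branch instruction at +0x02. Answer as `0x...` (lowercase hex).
@+02  little-endian(06 a8) = 0xa806
  op=0xa806>>11=0x15 ⇒ bne (J)
  imm@[10:0]=0x6 ⇒ #6
  target = base 0x939a + off 0x02 + 2 + imm 6 = 0x93a4

0x93a4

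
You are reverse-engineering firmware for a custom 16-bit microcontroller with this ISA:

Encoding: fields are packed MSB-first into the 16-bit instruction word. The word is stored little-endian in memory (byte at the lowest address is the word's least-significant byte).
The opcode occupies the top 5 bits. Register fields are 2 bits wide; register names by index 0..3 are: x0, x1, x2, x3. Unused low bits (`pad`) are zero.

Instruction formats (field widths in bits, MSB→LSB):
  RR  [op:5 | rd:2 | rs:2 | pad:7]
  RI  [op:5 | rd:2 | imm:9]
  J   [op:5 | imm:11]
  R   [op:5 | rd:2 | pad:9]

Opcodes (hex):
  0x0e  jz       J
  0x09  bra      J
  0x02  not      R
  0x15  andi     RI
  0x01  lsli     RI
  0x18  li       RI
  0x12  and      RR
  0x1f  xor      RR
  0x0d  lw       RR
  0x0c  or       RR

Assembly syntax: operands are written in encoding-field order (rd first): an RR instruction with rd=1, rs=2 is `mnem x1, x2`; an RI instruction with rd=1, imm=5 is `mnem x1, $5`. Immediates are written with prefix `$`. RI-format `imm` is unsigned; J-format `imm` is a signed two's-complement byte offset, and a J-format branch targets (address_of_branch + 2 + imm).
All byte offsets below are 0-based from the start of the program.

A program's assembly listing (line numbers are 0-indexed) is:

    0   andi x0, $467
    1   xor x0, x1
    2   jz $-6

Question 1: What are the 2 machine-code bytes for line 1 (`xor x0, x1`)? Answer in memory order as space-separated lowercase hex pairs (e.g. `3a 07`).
80 f8

1. xor fields op=0x1f:5|rd=0:2|rs=1:2|pad=0:7 → word f880h → 80 f8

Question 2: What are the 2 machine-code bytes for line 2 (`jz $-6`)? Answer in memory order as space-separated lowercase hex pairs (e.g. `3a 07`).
fa 77

L2: jz op=0xe:5|imm=-6:11 ⇒ 0x77fa ⇒ little fa 77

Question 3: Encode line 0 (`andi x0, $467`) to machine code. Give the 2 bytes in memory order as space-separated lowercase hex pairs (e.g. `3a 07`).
d3 a9

L0: andi op=0x15:5|rd=0:2|imm=467:9 ⇒ 0xa9d3 ⇒ little d3 a9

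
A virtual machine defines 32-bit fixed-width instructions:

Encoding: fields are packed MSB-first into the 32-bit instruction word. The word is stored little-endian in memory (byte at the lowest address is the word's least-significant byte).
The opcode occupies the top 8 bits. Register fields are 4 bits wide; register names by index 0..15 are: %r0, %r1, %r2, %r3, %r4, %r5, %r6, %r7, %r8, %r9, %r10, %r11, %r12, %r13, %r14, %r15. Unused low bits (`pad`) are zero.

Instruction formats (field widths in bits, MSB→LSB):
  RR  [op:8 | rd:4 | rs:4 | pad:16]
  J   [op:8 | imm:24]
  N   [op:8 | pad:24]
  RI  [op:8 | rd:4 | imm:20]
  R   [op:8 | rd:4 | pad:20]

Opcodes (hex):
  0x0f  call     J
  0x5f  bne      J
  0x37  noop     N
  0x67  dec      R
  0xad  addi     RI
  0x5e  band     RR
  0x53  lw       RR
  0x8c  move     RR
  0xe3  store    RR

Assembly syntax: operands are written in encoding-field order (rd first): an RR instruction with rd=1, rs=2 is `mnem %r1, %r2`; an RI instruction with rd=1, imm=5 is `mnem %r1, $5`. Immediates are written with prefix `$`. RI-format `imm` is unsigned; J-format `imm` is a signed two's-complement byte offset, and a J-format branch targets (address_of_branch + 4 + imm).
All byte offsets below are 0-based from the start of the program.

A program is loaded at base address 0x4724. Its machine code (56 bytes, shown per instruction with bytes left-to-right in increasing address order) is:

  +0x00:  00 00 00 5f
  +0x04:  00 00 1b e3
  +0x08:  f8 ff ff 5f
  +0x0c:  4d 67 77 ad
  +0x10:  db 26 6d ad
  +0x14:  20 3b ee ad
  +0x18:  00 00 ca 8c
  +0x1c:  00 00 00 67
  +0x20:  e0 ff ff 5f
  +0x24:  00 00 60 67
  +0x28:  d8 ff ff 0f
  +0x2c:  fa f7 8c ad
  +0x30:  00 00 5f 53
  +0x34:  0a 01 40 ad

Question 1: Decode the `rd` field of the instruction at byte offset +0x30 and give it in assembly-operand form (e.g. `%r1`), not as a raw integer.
%r5

+0x30: 00 00 5f 53 ⇒ word 0x535f0000 (little)
  opcode bits[31:24]=0x53: lw/RR
  rd: (w>>20)&0xf=0x5 → %r5
  rs: (w>>16)&0xf=0xf → %r15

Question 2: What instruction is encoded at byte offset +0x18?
move %r12, %r10

off 0x18: read 00 00 ca 8c as little → 0x8cca0000
  top 8b → 0x8c → move [RR]
  rd@[23:20]=0xc ⇒ %r12
  rs@[19:16]=0xa ⇒ %r10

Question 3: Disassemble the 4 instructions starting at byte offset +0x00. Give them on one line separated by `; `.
bne $0; store %r1, %r11; bne $-8; addi %r7, $485197

[00] 00 00 00 5f → 0x5f000000
  top 8b → 0x5f → bne [J]
  imm@[23:0]=0x0 ⇒ $0
[04] 00 00 1b e3 → 0xe31b0000
  top 8b → 0xe3 → store [RR]
  rd@[23:20]=0x1 ⇒ %r1
  rs@[19:16]=0xb ⇒ %r11
[08] f8 ff ff 5f → 0x5ffffff8
  top 8b → 0x5f → bne [J]
  imm@[23:0]=0xfffff8 (s24→-8) ⇒ $-8
[0c] 4d 67 77 ad → 0xad77674d
  top 8b → 0xad → addi [RI]
  rd@[23:20]=0x7 ⇒ %r7
  imm@[19:0]=0x7674d ⇒ $485197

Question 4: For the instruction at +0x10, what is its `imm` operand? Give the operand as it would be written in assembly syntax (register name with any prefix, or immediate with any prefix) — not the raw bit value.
+0x10: db 26 6d ad ⇒ word 0xad6d26db (little)
  opcode bits[31:24]=0xad: addi/RI
  rd@[23:20]=0x6 ⇒ %r6
  imm@[19:0]=0xd26db ⇒ $861915

$861915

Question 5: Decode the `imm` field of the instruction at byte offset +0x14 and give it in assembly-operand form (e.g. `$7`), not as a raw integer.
[14] 20 3b ee ad → 0xadee3b20
  op=0xadee3b20>>24=0xad ⇒ addi (RI)
  [23:20] rd=14 = %r14
  [19:0] imm=932640 = $932640

$932640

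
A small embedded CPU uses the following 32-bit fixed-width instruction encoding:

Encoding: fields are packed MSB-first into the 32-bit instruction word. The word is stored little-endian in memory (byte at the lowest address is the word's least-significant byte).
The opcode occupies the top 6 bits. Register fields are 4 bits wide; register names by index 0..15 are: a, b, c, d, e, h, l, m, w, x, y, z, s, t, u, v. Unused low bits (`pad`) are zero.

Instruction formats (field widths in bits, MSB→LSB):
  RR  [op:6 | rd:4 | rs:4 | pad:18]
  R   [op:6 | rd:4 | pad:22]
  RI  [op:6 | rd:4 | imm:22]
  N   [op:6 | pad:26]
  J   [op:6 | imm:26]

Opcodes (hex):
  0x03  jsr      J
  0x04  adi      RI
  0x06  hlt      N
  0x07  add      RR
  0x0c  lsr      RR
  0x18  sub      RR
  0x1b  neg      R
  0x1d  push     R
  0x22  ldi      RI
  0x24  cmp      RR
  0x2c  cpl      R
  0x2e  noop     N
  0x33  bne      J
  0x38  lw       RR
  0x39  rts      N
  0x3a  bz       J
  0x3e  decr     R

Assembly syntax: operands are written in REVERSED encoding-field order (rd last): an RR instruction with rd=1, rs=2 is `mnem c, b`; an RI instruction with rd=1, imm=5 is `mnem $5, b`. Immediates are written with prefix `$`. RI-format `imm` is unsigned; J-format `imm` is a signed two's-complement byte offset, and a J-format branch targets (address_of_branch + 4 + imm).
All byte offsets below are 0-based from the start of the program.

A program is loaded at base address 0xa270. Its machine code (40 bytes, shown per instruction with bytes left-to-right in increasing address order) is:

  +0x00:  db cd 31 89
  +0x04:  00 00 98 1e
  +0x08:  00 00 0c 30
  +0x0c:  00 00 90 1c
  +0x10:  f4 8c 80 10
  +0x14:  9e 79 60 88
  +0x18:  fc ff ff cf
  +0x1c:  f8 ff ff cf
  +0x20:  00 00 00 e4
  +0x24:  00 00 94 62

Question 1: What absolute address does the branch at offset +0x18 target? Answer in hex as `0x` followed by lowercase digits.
0xa288

@+18  little-endian(fc ff ff cf) = 0xcffffffc
  opcode bits[31:26]=0x33: bne/J
  imm@[25:0]=0x3fffffc (s26→-4) ⇒ $-4
  target = base 0xa270 + off 0x18 + 4 + imm -4 = 0xa288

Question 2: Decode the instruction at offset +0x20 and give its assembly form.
rts

+0x20: 00 00 00 e4 ⇒ word 0xe4000000 (little)
  opcode bits[31:26]=0x39: rts/N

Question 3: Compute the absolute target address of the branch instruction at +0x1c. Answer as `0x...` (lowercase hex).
off 0x1c: read f8 ff ff cf as little → 0xcffffff8
  top 6b → 0x33 → bne [J]
  imm: (w>>0)&0x3ffffff=0x3fffff8 (s26→-8) → $-8
  target = base 0xa270 + off 0x1c + 4 + imm -8 = 0xa288

0xa288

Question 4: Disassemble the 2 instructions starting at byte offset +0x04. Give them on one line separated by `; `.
add l, y; lsr d, a

@+04  little-endian(00 00 98 1e) = 0x1e980000
  op=0x1e980000>>26=0x7 ⇒ add (RR)
  [25:22] rd=10 = y
  [21:18] rs=6 = l
@+08  little-endian(00 00 0c 30) = 0x300c0000
  op=0x300c0000>>26=0xc ⇒ lsr (RR)
  [25:22] rd=0 = a
  [21:18] rs=3 = d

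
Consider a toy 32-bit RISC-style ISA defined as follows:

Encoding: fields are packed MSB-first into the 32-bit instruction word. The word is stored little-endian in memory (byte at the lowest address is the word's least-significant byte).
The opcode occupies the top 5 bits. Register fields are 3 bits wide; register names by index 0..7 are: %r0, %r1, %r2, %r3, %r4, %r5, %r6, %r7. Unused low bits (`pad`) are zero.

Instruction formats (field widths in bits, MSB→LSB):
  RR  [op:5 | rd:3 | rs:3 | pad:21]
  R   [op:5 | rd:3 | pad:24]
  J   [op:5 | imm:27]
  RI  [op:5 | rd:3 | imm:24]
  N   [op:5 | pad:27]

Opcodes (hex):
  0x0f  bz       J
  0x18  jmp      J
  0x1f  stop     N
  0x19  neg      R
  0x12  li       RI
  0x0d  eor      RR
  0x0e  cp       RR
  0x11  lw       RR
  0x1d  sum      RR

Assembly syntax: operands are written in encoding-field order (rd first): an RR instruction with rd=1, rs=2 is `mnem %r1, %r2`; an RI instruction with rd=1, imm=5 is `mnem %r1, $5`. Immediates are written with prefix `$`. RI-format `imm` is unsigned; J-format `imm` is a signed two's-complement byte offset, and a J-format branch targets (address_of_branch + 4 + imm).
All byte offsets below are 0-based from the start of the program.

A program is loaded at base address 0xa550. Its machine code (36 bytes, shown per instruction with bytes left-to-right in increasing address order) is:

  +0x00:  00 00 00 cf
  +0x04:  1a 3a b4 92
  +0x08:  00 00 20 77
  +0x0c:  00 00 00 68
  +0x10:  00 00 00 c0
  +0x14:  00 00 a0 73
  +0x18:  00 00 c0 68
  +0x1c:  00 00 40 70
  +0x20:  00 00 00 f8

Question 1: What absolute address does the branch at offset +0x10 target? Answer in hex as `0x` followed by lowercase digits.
0xa564

@+10  little-endian(00 00 00 c0) = 0xc0000000
  op=0xc0000000>>27=0x18 ⇒ jmp (J)
  imm@[26:0]=0x0 ⇒ $0
  target = base 0xa550 + off 0x10 + 4 + imm 0 = 0xa564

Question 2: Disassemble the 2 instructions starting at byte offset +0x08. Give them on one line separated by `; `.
cp %r7, %r1; eor %r0, %r0

[08] 00 00 20 77 → 0x77200000
  top 5b → 0xe → cp [RR]
  [26:24] rd=7 = %r7
  [23:21] rs=1 = %r1
[0c] 00 00 00 68 → 0x68000000
  top 5b → 0xd → eor [RR]
  [26:24] rd=0 = %r0
  [23:21] rs=0 = %r0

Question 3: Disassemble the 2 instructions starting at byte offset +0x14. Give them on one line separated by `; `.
off 0x14: read 00 00 a0 73 as little → 0x73a00000
  op=0x73a00000>>27=0xe ⇒ cp (RR)
  rd: (w>>24)&0x7=0x3 → %r3
  rs: (w>>21)&0x7=0x5 → %r5
off 0x18: read 00 00 c0 68 as little → 0x68c00000
  op=0x68c00000>>27=0xd ⇒ eor (RR)
  rd: (w>>24)&0x7=0x0 → %r0
  rs: (w>>21)&0x7=0x6 → %r6

cp %r3, %r5; eor %r0, %r6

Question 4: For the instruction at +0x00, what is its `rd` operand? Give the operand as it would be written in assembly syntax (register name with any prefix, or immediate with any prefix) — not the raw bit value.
%r7

@+00  little-endian(00 00 00 cf) = 0xcf000000
  top 5b → 0x19 → neg [R]
  rd: (w>>24)&0x7=0x7 → %r7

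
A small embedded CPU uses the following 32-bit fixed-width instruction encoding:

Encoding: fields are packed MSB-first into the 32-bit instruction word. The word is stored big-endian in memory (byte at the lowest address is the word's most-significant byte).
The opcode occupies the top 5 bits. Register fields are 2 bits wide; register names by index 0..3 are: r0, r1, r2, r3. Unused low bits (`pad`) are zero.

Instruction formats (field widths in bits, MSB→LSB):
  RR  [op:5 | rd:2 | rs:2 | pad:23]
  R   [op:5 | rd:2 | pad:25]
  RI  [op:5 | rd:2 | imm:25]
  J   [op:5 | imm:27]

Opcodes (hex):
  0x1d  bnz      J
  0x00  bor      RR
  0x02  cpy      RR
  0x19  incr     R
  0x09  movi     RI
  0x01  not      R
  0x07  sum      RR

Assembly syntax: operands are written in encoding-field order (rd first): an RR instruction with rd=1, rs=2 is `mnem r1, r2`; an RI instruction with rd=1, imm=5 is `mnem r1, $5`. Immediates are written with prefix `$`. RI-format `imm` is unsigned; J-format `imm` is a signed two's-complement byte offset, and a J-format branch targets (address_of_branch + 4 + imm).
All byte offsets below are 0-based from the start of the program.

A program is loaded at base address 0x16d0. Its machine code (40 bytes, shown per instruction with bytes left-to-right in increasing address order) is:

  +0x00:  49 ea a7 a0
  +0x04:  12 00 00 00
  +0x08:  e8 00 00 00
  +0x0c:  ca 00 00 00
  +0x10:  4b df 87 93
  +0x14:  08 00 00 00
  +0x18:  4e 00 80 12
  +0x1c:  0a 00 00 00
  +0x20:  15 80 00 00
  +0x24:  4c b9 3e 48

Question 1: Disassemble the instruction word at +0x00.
+0x00: 49 ea a7 a0 ⇒ word 0x49eaa7a0 (big)
  opcode bits[31:27]=0x9: movi/RI
  [26:25] rd=0 = r0
  [24:0] imm=32155552 = $32155552

movi r0, $32155552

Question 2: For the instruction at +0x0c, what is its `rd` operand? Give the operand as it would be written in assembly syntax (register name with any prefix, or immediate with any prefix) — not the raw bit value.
r1

[0c] ca 00 00 00 → 0xca000000
  op=0xca000000>>27=0x19 ⇒ incr (R)
  rd@[26:25]=0x1 ⇒ r1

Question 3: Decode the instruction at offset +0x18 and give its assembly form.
@+18  big-endian(4e 00 80 12) = 0x4e008012
  op=0x4e008012>>27=0x9 ⇒ movi (RI)
  rd@[26:25]=0x3 ⇒ r3
  imm@[24:0]=0x8012 ⇒ $32786

movi r3, $32786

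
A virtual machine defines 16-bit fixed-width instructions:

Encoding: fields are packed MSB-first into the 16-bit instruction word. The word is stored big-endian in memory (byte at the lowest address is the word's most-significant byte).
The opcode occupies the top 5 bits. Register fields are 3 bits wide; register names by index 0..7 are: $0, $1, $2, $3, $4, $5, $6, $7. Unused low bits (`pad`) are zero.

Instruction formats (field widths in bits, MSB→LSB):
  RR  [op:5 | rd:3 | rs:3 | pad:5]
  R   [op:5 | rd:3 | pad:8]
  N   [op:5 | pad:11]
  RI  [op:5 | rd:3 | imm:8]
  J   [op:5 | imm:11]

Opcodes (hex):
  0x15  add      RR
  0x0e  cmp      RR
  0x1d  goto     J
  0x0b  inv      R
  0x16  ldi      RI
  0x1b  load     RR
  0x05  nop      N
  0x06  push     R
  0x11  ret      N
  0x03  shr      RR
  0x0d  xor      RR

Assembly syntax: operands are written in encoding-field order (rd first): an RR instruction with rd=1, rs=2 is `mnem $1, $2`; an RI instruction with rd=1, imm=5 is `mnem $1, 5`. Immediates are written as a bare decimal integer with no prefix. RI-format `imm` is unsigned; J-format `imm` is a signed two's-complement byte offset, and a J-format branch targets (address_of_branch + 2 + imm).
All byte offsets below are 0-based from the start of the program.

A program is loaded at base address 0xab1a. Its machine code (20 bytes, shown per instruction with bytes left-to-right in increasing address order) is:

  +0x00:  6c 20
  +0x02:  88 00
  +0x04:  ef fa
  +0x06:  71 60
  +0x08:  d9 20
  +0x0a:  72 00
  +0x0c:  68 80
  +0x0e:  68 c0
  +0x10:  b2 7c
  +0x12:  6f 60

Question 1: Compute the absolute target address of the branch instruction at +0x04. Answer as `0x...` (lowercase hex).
+0x04: ef fa ⇒ word 0xeffa (big)
  op=0xeffa>>11=0x1d ⇒ goto (J)
  [10:0] imm=2042 (s11→-6) = -6
  target = base 0xab1a + off 0x04 + 2 + imm -6 = 0xab1a

0xab1a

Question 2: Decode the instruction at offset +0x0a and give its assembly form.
cmp $2, $0

off 0x0a: read 72 00 as big → 0x7200
  top 5b → 0xe → cmp [RR]
  rd@[10:8]=0x2 ⇒ $2
  rs@[7:5]=0x0 ⇒ $0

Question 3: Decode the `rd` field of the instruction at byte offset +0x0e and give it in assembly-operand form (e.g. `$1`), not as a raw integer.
$0

off 0x0e: read 68 c0 as big → 0x68c0
  top 5b → 0xd → xor [RR]
  rd@[10:8]=0x0 ⇒ $0
  rs@[7:5]=0x6 ⇒ $6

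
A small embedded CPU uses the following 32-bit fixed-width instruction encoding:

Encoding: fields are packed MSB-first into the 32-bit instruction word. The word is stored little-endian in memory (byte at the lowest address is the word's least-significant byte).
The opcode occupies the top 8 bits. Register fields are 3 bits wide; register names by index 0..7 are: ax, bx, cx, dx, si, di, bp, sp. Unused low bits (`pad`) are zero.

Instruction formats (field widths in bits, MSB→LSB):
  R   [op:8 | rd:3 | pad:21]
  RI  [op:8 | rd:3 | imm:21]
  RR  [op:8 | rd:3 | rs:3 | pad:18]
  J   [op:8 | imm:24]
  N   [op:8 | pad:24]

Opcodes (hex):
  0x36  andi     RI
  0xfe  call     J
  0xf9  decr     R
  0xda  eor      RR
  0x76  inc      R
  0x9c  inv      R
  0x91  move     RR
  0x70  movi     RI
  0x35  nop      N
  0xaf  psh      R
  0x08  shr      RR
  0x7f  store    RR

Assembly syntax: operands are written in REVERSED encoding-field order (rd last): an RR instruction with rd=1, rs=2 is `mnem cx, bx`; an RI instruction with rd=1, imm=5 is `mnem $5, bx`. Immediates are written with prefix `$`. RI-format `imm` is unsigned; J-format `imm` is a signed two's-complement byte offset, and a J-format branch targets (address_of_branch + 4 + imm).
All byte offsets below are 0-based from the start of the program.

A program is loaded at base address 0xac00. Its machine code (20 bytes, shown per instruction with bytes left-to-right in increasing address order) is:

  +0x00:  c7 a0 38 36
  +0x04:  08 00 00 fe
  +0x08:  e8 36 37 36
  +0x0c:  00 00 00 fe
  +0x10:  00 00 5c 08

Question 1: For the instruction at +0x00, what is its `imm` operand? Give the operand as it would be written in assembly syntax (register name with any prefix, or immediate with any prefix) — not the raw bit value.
$1614023

off 0x00: read c7 a0 38 36 as little → 0x3638a0c7
  op=0x3638a0c7>>24=0x36 ⇒ andi (RI)
  rd: (w>>21)&0x7=0x1 → bx
  imm: (w>>0)&0x1fffff=0x18a0c7 → $1614023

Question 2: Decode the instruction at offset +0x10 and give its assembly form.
[10] 00 00 5c 08 → 0x085c0000
  top 8b → 0x8 → shr [RR]
  [23:21] rd=2 = cx
  [20:18] rs=7 = sp

shr sp, cx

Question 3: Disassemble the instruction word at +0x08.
andi $1521384, bx

[08] e8 36 37 36 → 0x363736e8
  opcode bits[31:24]=0x36: andi/RI
  [23:21] rd=1 = bx
  [20:0] imm=1521384 = $1521384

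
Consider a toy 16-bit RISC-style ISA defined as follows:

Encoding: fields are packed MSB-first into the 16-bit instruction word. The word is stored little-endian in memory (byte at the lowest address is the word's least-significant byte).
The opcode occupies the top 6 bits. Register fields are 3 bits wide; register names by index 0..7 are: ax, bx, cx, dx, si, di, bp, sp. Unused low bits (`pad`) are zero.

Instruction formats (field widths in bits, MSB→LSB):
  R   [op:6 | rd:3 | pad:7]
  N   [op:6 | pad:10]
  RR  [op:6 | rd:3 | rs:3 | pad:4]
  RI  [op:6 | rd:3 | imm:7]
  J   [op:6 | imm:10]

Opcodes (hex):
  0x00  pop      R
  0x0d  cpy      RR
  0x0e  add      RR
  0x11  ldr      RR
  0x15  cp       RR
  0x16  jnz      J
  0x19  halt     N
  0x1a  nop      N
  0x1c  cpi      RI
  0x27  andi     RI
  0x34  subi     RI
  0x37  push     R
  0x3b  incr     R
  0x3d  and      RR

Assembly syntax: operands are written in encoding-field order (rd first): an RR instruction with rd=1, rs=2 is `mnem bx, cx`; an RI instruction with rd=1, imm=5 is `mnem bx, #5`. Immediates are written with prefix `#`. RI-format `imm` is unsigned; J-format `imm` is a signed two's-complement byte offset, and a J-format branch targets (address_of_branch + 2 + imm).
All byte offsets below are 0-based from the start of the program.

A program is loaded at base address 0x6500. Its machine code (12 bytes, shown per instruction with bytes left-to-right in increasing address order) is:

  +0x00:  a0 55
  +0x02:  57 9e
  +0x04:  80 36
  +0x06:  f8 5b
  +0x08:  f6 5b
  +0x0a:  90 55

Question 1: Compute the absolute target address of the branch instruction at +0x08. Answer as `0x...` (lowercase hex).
[08] f6 5b → 0x5bf6
  opcode bits[15:10]=0x16: jnz/J
  [9:0] imm=1014 (s10→-10) = #-10
  target = base 0x6500 + off 0x08 + 2 + imm -10 = 0x6500

0x6500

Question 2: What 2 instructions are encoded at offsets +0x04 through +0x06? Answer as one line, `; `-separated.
[04] 80 36 → 0x3680
  top 6b → 0xd → cpy [RR]
  [9:7] rd=5 = di
  [6:4] rs=0 = ax
[06] f8 5b → 0x5bf8
  top 6b → 0x16 → jnz [J]
  [9:0] imm=1016 (s10→-8) = #-8

cpy di, ax; jnz #-8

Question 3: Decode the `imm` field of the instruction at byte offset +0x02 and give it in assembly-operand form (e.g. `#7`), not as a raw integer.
#87

@+02  little-endian(57 9e) = 0x9e57
  opcode bits[15:10]=0x27: andi/RI
  rd: (w>>7)&0x7=0x4 → si
  imm: (w>>0)&0x7f=0x57 → #87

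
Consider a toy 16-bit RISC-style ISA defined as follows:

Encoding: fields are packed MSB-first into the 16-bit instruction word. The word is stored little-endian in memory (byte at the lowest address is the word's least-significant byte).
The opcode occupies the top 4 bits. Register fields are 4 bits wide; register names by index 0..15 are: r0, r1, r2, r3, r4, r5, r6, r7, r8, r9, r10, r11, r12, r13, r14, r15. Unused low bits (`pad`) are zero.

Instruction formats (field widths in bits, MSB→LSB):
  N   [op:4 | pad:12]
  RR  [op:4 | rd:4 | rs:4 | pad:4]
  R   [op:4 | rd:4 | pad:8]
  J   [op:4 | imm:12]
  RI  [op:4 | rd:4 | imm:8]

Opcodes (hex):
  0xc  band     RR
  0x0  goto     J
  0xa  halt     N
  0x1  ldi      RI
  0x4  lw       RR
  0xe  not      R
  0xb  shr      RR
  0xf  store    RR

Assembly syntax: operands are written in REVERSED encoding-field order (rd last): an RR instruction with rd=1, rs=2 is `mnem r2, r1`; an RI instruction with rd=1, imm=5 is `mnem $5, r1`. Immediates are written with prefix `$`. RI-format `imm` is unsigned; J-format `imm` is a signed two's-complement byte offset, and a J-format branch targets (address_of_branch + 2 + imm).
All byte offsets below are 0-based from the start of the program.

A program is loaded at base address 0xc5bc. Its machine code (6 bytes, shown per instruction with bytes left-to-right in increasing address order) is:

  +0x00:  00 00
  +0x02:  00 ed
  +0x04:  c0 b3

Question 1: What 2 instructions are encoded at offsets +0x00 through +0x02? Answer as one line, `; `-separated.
goto $0; not r13

+0x00: 00 00 ⇒ word 0x0000 (little)
  top 4b → 0x0 → goto [J]
  [11:0] imm=0 = $0
+0x02: 00 ed ⇒ word 0xed00 (little)
  top 4b → 0xe → not [R]
  [11:8] rd=13 = r13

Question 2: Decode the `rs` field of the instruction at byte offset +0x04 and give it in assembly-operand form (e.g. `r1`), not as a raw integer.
r12

@+04  little-endian(c0 b3) = 0xb3c0
  op=0xb3c0>>12=0xb ⇒ shr (RR)
  [11:8] rd=3 = r3
  [7:4] rs=12 = r12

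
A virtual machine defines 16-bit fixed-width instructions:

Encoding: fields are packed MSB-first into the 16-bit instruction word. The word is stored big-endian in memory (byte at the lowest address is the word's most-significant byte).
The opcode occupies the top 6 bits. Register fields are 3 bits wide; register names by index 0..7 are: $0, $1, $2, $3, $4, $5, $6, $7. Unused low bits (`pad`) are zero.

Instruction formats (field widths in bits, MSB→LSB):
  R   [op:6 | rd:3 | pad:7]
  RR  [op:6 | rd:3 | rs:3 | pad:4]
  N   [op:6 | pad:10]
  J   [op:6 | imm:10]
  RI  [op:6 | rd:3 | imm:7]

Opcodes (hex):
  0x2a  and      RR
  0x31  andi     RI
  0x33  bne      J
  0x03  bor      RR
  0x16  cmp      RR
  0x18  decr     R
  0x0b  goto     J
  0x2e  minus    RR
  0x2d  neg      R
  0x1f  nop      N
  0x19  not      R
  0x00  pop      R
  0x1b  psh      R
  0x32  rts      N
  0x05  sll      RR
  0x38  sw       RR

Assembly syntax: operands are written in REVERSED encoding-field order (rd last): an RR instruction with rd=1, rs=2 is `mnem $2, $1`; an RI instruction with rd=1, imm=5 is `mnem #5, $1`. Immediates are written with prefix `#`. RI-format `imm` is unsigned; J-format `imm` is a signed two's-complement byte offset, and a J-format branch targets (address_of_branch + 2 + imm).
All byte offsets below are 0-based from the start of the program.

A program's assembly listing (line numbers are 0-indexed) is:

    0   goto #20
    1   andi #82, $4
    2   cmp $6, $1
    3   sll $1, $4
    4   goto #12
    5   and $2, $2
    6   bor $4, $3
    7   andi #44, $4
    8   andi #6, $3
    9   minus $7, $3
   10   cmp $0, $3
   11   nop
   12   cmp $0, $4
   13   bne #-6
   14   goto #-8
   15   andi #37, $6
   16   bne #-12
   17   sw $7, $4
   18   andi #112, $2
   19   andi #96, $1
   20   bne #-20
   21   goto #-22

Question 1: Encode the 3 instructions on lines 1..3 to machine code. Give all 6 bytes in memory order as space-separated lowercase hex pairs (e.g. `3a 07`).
c6 52 58 e0 16 10

line 1 (andi): pack op=0x31:6|rd=4:3|imm=82:7 = 0xc652; big→ c6 52
line 2 (cmp): pack op=0x16:6|rd=1:3|rs=6:3|pad=0:4 = 0x58e0; big→ 58 e0
line 3 (sll): pack op=0x5:6|rd=4:3|rs=1:3|pad=0:4 = 0x1610; big→ 16 10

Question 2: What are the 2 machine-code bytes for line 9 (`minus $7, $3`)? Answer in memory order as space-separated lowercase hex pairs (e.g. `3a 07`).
b9 f0

line 9 (minus): pack op=0x2e:6|rd=3:3|rs=7:3|pad=0:4 = 0xb9f0; big→ b9 f0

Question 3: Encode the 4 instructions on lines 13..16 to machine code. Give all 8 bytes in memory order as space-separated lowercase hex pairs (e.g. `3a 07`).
line 13 (bne): pack op=0x33:6|imm=-6:10 = 0xcffa; big→ cf fa
line 14 (goto): pack op=0xb:6|imm=-8:10 = 0x2ff8; big→ 2f f8
line 15 (andi): pack op=0x31:6|rd=6:3|imm=37:7 = 0xc725; big→ c7 25
line 16 (bne): pack op=0x33:6|imm=-12:10 = 0xcff4; big→ cf f4

cf fa 2f f8 c7 25 cf f4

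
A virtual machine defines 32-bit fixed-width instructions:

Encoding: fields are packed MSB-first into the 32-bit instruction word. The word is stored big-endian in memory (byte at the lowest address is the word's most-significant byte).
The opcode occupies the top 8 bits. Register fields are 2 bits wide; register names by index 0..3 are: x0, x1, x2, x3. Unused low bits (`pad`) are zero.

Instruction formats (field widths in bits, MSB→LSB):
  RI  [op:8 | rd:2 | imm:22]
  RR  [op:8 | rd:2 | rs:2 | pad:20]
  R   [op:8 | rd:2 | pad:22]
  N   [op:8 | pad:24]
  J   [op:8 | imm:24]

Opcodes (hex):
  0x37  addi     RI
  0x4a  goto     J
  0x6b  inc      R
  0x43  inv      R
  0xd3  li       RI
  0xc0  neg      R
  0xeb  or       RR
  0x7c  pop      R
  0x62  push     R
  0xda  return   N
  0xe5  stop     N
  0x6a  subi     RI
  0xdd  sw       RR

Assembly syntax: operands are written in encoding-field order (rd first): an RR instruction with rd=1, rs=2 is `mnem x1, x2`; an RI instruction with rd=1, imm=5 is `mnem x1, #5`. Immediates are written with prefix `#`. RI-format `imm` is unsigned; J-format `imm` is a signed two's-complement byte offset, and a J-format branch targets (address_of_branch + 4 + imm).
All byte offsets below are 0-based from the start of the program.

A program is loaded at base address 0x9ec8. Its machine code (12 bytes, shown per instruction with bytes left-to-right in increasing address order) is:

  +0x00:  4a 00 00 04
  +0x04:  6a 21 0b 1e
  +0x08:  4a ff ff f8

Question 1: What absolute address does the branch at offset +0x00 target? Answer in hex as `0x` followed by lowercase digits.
0x9ed0

[00] 4a 00 00 04 → 0x4a000004
  op=0x4a000004>>24=0x4a ⇒ goto (J)
  imm@[23:0]=0x4 ⇒ #4
  target = base 0x9ec8 + off 0x00 + 4 + imm 4 = 0x9ed0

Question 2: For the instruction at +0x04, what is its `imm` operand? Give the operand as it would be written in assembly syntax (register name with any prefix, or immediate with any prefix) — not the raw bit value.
off 0x04: read 6a 21 0b 1e as big → 0x6a210b1e
  opcode bits[31:24]=0x6a: subi/RI
  rd: (w>>22)&0x3=0x0 → x0
  imm: (w>>0)&0x3fffff=0x210b1e → #2165534

#2165534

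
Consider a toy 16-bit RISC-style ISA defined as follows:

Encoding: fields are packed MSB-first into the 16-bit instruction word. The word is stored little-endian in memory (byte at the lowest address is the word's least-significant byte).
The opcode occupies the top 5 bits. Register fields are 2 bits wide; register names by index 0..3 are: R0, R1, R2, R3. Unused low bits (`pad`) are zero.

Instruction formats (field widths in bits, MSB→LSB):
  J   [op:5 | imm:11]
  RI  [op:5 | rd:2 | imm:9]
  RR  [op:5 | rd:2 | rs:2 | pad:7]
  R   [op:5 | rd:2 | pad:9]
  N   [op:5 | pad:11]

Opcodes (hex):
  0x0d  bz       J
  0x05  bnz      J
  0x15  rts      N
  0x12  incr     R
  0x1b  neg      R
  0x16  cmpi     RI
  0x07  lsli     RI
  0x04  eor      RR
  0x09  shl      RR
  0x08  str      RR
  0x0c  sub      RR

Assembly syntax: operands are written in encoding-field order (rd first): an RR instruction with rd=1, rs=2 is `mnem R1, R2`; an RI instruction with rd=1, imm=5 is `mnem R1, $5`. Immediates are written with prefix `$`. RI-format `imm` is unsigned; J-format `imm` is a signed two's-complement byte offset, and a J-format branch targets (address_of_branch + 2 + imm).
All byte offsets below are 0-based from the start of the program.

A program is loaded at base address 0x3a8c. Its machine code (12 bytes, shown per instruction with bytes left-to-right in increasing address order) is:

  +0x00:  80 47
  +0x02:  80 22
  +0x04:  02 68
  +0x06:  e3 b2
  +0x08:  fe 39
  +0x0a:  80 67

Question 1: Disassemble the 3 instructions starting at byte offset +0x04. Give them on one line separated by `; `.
off 0x04: read 02 68 as little → 0x6802
  top 5b → 0xd → bz [J]
  [10:0] imm=2 = $2
off 0x06: read e3 b2 as little → 0xb2e3
  top 5b → 0x16 → cmpi [RI]
  [10:9] rd=1 = R1
  [8:0] imm=227 = $227
off 0x08: read fe 39 as little → 0x39fe
  top 5b → 0x7 → lsli [RI]
  [10:9] rd=0 = R0
  [8:0] imm=510 = $510

bz $2; cmpi R1, $227; lsli R0, $510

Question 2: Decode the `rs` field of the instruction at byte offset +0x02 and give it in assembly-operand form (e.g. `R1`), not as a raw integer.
[02] 80 22 → 0x2280
  top 5b → 0x4 → eor [RR]
  [10:9] rd=1 = R1
  [8:7] rs=1 = R1

R1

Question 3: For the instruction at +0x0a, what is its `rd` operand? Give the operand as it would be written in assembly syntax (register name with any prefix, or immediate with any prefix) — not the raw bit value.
R3

+0x0a: 80 67 ⇒ word 0x6780 (little)
  op=0x6780>>11=0xc ⇒ sub (RR)
  rd@[10:9]=0x3 ⇒ R3
  rs@[8:7]=0x3 ⇒ R3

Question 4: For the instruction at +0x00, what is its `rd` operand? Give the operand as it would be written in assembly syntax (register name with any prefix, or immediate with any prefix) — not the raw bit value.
@+00  little-endian(80 47) = 0x4780
  op=0x4780>>11=0x8 ⇒ str (RR)
  rd@[10:9]=0x3 ⇒ R3
  rs@[8:7]=0x3 ⇒ R3

R3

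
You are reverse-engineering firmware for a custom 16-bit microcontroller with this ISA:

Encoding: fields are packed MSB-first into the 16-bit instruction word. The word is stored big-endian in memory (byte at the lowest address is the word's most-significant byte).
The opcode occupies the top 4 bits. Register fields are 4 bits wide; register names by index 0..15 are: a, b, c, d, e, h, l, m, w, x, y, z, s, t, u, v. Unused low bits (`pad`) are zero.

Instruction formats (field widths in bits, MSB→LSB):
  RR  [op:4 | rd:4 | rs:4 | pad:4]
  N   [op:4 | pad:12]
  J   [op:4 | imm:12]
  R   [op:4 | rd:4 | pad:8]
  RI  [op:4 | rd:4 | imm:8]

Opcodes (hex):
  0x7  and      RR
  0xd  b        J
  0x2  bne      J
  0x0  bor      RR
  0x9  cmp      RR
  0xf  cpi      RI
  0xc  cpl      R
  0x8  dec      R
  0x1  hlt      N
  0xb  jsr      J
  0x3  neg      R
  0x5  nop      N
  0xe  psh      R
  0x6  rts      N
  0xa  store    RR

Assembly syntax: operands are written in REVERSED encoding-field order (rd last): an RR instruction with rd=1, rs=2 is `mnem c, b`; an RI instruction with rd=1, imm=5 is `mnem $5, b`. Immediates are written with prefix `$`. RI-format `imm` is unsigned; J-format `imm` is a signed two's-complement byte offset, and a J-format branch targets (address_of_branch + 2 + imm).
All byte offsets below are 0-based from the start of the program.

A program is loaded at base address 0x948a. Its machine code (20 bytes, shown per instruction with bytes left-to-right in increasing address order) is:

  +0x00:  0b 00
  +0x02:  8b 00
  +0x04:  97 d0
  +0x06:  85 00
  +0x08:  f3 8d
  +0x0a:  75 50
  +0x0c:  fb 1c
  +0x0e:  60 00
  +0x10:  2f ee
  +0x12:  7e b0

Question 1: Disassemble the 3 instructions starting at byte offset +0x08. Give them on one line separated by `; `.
+0x08: f3 8d ⇒ word 0xf38d (big)
  top 4b → 0xf → cpi [RI]
  rd@[11:8]=0x3 ⇒ d
  imm@[7:0]=0x8d ⇒ $141
+0x0a: 75 50 ⇒ word 0x7550 (big)
  top 4b → 0x7 → and [RR]
  rd@[11:8]=0x5 ⇒ h
  rs@[7:4]=0x5 ⇒ h
+0x0c: fb 1c ⇒ word 0xfb1c (big)
  top 4b → 0xf → cpi [RI]
  rd@[11:8]=0xb ⇒ z
  imm@[7:0]=0x1c ⇒ $28

cpi $141, d; and h, h; cpi $28, z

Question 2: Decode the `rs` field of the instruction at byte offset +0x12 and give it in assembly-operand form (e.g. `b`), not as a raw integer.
[12] 7e b0 → 0x7eb0
  op=0x7eb0>>12=0x7 ⇒ and (RR)
  rd: (w>>8)&0xf=0xe → u
  rs: (w>>4)&0xf=0xb → z

z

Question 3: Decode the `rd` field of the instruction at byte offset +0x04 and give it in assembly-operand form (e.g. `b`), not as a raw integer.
off 0x04: read 97 d0 as big → 0x97d0
  op=0x97d0>>12=0x9 ⇒ cmp (RR)
  [11:8] rd=7 = m
  [7:4] rs=13 = t

m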